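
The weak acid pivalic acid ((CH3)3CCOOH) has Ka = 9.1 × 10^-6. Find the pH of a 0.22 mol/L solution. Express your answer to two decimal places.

pH = 2.85

(CH3)3CCOOH ⇌ (CH3)3CCOO- + H+
Ka = [H+]²/(0.22 − [H+]) = 9.1 × 10^-6
Since Ka ≪ C₀, [H+] ≈ √(Ka·C₀) = 1.41 × 10^-3 M.
Check: 0.64% ionized — well under 5%, approximation valid.
pH = −log(1.41 × 10^-3) = 2.85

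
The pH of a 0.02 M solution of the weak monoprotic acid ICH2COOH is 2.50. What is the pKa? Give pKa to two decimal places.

[H+] = 10^(-2.50) = 3.16 × 10^-3 M
At equilibrium [HA] = 0.02 − 3.16 × 10^-3 = 1.68 × 10^-2 M
Ka = [H+][A-]/[HA] = (3.16 × 10^-3)² / 1.68 × 10^-2 = 5.94 × 10^-4
pKa = -log(5.94 × 10^-4) = 3.23

pKa = 3.23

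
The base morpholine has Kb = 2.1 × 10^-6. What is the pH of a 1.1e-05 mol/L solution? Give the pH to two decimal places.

pH = 8.59

C4H8ONH + H2O ⇌ C4H8ONH2+ + OH-
From the ICE table, Kb = [OH-]²/(1.1e-05 − [OH-]) = 2.1 × 10^-6.
The 5% rule fails; solving [OH-]² + Kb·[OH-] − Kb·C₀ = 0 exactly:
[OH-] = (−Kb + √(Kb² + 4·Kb·C₀))/2 = 3.87 × 10^-6 M
pOH = 5.41, so pH = 14.00 − pOH = 8.59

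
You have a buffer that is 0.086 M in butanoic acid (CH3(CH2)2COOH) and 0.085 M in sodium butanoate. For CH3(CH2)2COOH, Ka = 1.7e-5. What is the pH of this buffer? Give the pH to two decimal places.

pH = 4.76

pKa = −log(1.7 × 10^-5) = 4.770
Using pH = pKa + log([base]/[acid]) with [base]/[acid] = 0.085/0.086:
pH = 4.770 + (-0.005) = 4.76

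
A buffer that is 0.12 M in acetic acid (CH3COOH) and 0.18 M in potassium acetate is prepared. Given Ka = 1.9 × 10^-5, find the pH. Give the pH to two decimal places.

pKa = −log(1.9 × 10^-5) = 4.721
pH = pKa + log([A⁻]/[HA]) = 4.721 + log(0.18/0.12)
pH = 4.721 + (+0.176) = 4.90

pH = 4.90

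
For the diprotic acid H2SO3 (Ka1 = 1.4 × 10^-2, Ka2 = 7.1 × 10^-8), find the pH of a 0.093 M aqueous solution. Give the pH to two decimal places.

pH = 1.53

Since Ka1 ≫ Ka2, the first ionization dominates [H+].
Ka1 = x²/(0.093 − x) = 1.4 × 10^-2
Solving the quadratic: x = (−Ka1 + √(Ka1² + 4·Ka1·C₀))/2 = 2.98 × 10^-2 M
pH = −log(2.98 × 10^-2) = 1.53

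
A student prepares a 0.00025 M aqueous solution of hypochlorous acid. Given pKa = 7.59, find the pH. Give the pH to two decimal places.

HOCl ⇌ OCl- + H+
Ka = 10^(−7.59) = 2.57 × 10^-8
From the ICE table, Ka = [H+]²/(0.00025 − [H+]) = 2.57 × 10^-8.
Since Ka ≪ C₀, [H+] ≈ √(Ka·C₀) = 2.53 × 10^-6 M.
Check: 1% ionized — well under 5%, approximation valid.
pH = −log(2.53 × 10^-6) = 5.60

pH = 5.60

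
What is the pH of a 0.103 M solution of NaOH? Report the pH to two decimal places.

pH = 13.01

NaOH is a strong base; [OH-] = 0.103 M.
pOH = -log(0.103) = 0.99
pH = 14.00 - 0.99 = 13.01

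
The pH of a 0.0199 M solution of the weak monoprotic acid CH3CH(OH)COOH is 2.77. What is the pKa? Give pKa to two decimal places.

[H+] = 10^(-2.77) = 1.70 × 10^-3 M
At equilibrium [HA] = 0.0199 − 1.70 × 10^-3 = 1.82 × 10^-2 M
Ka = [H+][A-]/[HA] = (1.70 × 10^-3)² / 1.82 × 10^-2 = 1.59 × 10^-4
pKa = -log(1.59 × 10^-4) = 3.80

pKa = 3.80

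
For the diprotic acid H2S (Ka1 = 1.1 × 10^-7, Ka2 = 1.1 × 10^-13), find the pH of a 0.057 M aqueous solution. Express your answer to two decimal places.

pH = 4.10

Since Ka1 ≫ Ka2, the first ionization dominates [H+].
Ka1 = x²/(0.057 − x) = 1.1 × 10^-7
x ≈ √(1.1 × 10^-7 × 0.057) = 7.92 × 10^-5 M
pH = −log(7.92 × 10^-5) = 4.10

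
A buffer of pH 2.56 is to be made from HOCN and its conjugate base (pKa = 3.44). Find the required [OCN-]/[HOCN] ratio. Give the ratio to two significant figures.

pH = pKa + log(r) ⇒ log(r) = 2.56 − 3.44 = -0.88
r = [OCN-]/[HOCN] = 10^(-0.88) = 0.132

ratio = 0.13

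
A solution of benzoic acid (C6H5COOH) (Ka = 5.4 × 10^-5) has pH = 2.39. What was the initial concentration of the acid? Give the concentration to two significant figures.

C₀ = 3.1 × 10^-1 M

[H+] = 10^(-2.39) = 4.07 × 10^-3 M = x
Ka = x²/(C₀ − x) ⇒ C₀ = x + x²/Ka
C₀ = 4.07 × 10^-3 + (4.07 × 10^-3)²/(5.4 × 10^-5) = 3.11 × 10^-1 M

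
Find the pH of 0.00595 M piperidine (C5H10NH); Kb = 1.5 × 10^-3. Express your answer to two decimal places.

C5H10NH + H2O ⇌ C5H10NH2+ + OH-
From the ICE table, Kb = [OH-]²/(0.00595 − [OH-]) = 1.5 × 10^-3.
The 5% rule fails; solving [OH-]² + Kb·[OH-] − Kb·C₀ = 0 exactly:
[OH-] = [−0.0015 + √(0.0015² + 3.57e-05)]/2 = 2.33 × 10^-3 M
pOH = −log(2.33 × 10^-3) = 2.63; pH = 14.00 − 2.63 = 11.37

pH = 11.37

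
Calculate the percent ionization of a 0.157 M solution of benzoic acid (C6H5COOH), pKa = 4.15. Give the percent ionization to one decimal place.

C6H5COOH ⇌ C6H5COO- + H+; let x = [H+] at equilibrium.
Ka = 10^(−4.15) = 7.08 × 10^-5
x ≈ √(Ka·C₀) = √(7.08 × 10^-5 × 0.157) = 3.33 × 10^-3 M
% ionization = x/C₀ × 100% = 3.33 × 10^-3/0.157 × 100% = 2.1%

2.1%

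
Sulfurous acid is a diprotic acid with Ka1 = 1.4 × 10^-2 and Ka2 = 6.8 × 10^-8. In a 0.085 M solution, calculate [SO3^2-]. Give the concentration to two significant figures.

First ionization gives [H+] ≈ [HSO3-] = 2.82 × 10^-2 M.
Second step: Ka2 = [H+][SO3^2-]/[HSO3-] ≈ [SO3^2-] (since [H+] ≈ [HSO3-]).
So [SO3^2-] ≈ Ka2.

6.8 × 10^-8 M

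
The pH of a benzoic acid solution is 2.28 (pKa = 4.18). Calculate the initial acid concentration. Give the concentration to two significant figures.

[H+] = 10^(-2.28) = 5.25 × 10^-3 M = x
Ka = 10^(−4.18) = 6.61 × 10^-5
Ka = x²/(C₀ − x) ⇒ C₀ = x + x²/Ka
C₀ = 5.25 × 10^-3 + (5.25 × 10^-3)²/(6.61 × 10^-5) = 4.22 × 10^-1 M

C₀ = 4.2 × 10^-1 M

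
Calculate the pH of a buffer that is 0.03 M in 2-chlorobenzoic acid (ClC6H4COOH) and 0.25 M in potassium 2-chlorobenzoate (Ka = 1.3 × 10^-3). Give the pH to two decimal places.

pKa = −log(1.3 × 10^-3) = 2.886
pH = pKa + log([A⁻]/[HA]) = 2.886 + log(0.25/0.03)
pH = 2.886 + (+0.921) = 3.81

pH = 3.81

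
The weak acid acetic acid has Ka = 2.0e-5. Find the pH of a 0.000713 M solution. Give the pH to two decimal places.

pH = 3.96

CH3COOH ⇌ CH3COO- + H+
Ka = [H+]²/(0.000713 − [H+]) = 2.0 × 10^-5
[H+] is not negligible relative to C₀; solve [H+]² + 2e-05·[H+] − 1.43e-08 = 0.
[H+] = (−Ka + √(Ka² + 4·Ka·C₀))/2 = 1.10 × 10^-4 M
pH = −log(1.10 × 10^-4) = 3.96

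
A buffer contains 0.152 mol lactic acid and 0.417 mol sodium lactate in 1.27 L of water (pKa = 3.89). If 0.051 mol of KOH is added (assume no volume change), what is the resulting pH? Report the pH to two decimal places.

After neutralization: n(CH3CH(OH)COOH) = 0.101 mol, n(CH3CH(OH)COO-) = 0.468 mol.
pH = pKa + log(n_CH3CH(OH)COO-/n_CH3CH(OH)COOH) = 3.89 + log(0.468/0.101) = 3.89 + (+0.666)

pH = 4.56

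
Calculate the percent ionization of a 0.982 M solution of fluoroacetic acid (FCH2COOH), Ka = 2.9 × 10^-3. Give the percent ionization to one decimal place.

FCH2COOH ⇌ FCH2COO- + H+; let x = [H+] at equilibrium.
Solve x² + 0.0029x − 0.00285 = 0 → x = 5.19 × 10^-2 M
Fraction ionized = 5.19 × 10^-2 / 0.982 = 0.0529 → 5.3%

5.3%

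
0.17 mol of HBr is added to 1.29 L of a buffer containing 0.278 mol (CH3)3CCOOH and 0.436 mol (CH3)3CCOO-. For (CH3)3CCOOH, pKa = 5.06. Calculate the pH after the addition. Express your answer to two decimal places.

pH = 4.83

After neutralization: n((CH3)3CCOOH) = 0.448 mol, n((CH3)3CCOO-) = 0.266 mol.
Henderson–Hasselbalch with mole ratio 0.266/0.448: pH = 5.06 + (-0.226)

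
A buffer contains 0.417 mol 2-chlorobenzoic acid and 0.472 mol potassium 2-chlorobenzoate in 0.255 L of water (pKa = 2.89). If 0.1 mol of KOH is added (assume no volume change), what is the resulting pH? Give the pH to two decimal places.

OH- converts ClC6H4COOH to ClC6H4COO-: ClC6H4COOH → 0.317 mol, ClC6H4COO- → 0.572 mol.
pH = pKa + log([A⁻]/[HA]) = 2.89 + log(0.572/0.317) = 2.89 +0.256

pH = 3.15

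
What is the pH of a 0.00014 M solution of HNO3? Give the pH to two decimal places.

pH = 3.85

HNO3 is a strong acid and dissociates completely, so [H+] = 0.00014 M.
pH = -log(0.00014) = 3.85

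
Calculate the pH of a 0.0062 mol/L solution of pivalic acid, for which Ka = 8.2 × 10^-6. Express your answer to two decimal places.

pH = 3.65

(CH3)3CCOOH ⇌ (CH3)3CCOO- + H+
Ka = x²/(0.0062 − x) = 8.2 × 10^-6
Since Ka ≪ C₀, x ≈ √(Ka·C₀) = 2.25 × 10^-4 M.
Check: 3.6% ionized — well under 5%, approximation valid.
pH = −log(2.25 × 10^-4) = 3.65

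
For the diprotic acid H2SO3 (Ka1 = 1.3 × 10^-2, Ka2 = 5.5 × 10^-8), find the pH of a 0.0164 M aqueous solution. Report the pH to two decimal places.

Since Ka1 ≫ Ka2, the first ionization dominates [H+].
Ka1 = x²/(0.0164 − x) = 1.3 × 10^-2
Solving the quadratic: x = (−Ka1 + √(Ka1² + 4·Ka1·C₀))/2 = 9.48 × 10^-3 M
pH = −log(9.48 × 10^-3) = 2.02

pH = 2.02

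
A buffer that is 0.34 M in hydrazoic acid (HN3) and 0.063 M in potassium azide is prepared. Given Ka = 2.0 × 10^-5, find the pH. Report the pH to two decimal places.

pH = 3.97

pKa = −log(2.0 × 10^-5) = 4.699
Using pH = pKa + log([base]/[acid]) with [base]/[acid] = 0.063/0.34:
pH = 4.699 + (-0.732) = 3.97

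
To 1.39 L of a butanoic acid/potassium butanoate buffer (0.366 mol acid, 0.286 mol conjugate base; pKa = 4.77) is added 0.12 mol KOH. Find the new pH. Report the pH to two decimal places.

pH = 4.99

After neutralization: n(CH3(CH2)2COOH) = 0.246 mol, n(CH3(CH2)2COO-) = 0.406 mol.
pH = pKa + log([A⁻]/[HA]) = 4.77 + log(0.406/0.246) = 4.77 +0.218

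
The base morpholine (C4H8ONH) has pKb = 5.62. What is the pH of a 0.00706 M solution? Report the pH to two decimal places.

pH = 10.11

C4H8ONH + H2O ⇌ C4H8ONH2+ + OH-
Kb = 10^(−5.62) = 2.40 × 10^-6
Kb = [OH-]²/(0.00706 − [OH-]) = 2.40 × 10^-6
Since Kb ≪ C₀, [OH-] ≈ √(Kb·C₀) = 1.30 × 10^-4 M.
Check: 1.8% ionized — well under 5%, approximation valid.
pOH = −log(1.30 × 10^-4) = 3.89; pH = 14.00 − 3.89 = 10.11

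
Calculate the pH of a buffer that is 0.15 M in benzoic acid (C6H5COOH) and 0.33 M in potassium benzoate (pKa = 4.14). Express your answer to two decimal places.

Using pH = pKa + log([base]/[acid]) with [base]/[acid] = 0.33/0.15:
pH = 4.14 + (+0.342) = 4.48

pH = 4.48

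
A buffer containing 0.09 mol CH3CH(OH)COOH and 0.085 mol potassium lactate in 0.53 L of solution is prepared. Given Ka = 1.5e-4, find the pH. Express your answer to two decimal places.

pKa = −log(1.5 × 10^-4) = 3.824
Henderson–Hasselbalch: pH = pKa + log([CH3CH(OH)COO-]/[CH3CH(OH)COOH]) = 3.824 + log(0.085/0.09)
pH = 3.824 + (-0.025) = 3.80

pH = 3.80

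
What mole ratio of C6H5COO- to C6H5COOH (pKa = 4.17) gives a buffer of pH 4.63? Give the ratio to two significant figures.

ratio = 2.9

pH = pKa + log(r) ⇒ log(r) = 4.63 − 4.17 = +0.46
r = [C6H5COO-]/[C6H5COOH] = 10^(+0.46) = 2.88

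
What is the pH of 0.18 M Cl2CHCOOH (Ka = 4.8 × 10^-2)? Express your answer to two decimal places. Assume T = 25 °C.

Cl2CHCOOH ⇌ Cl2CHCOO- + H+
Ka = [H+]²/(0.18 − [H+]) = 4.8 × 10^-2
The 5% rule fails; solving [H+]² + Ka·[H+] − Ka·C₀ = 0 exactly:
[H+] = [−0.048 + √(0.048² + 0.0346)]/2 = 7.20 × 10^-2 M
pH = −log(7.20 × 10^-2) = 1.14

pH = 1.14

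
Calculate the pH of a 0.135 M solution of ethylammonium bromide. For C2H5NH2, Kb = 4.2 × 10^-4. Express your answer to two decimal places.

C2H5NH3+ is the conjugate acid of the weak base C2H5NH2.
Ka = Kw/Kb = 1.0×10^-14 / 4.2 × 10^-4 = 2.38 × 10^-11
From the ICE table, Ka = x²/(0.135 − x) = 2.38 × 10^-11.
Since Ka ≪ C₀, x ≈ √(Ka·C₀) = 1.79 × 10^-6 M.
(x/C₀ = 0.0013% < 5%, so the approximation holds.)
pH = −log[H+] = −log(1.79 × 10^-6) = 5.75

pH = 5.75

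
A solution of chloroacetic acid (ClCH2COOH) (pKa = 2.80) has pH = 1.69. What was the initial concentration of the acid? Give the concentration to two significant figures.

[H+] = 10^(-1.69) = 2.04 × 10^-2 M = x
Ka = 10^(−2.80) = 1.58 × 10^-3
Ka = x²/(C₀ − x) ⇒ C₀ = x + x²/Ka
C₀ = 2.04 × 10^-2 + (2.04 × 10^-2)²/(1.58 × 10^-3) = 2.84 × 10^-1 M

C₀ = 2.8 × 10^-1 M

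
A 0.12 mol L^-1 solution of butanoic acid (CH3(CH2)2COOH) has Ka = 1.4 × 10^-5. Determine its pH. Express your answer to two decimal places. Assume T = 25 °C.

pH = 2.89

CH3(CH2)2COOH ⇌ CH3(CH2)2COO- + H+
Ka = x²/(0.12 − x) = 1.4 × 10^-5
Since Ka ≪ C₀, x ≈ √(Ka·C₀) = 1.30 × 10^-3 M.
Check: 1.1% ionized — well under 5%, approximation valid.
pH = −log[H+] = −log(1.30 × 10^-3) = 2.89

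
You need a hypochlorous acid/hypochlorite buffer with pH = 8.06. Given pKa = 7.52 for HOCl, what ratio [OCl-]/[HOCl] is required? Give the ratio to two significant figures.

ratio = 3.5

pH = pKa + log(r) ⇒ log(r) = 8.06 − 7.52 = +0.54
r = [OCl-]/[HOCl] = 10^(+0.54) = 3.47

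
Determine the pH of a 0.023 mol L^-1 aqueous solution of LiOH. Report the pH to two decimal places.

pH = 12.36

LiOH is a strong base; [OH-] = 0.023 M.
pOH = -log(0.023) = 1.64
pH = 14.00 - 1.64 = 12.36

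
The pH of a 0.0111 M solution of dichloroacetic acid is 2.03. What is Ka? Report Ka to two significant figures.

Ka = 4.9 × 10^-2

[H+] = 10^(-2.03) = 9.33 × 10^-3 M
At equilibrium [HA] = 0.0111 − 9.33 × 10^-3 = 1.77 × 10^-3 M
Ka = [H+][A-]/[HA] = (9.33 × 10^-3)² / 1.77 × 10^-3 = 4.9 × 10^-2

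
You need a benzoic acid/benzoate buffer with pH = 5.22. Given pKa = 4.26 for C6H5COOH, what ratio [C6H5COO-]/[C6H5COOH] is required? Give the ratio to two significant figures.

pH = pKa + log(r) ⇒ log(r) = 5.22 − 4.26 = +0.96
r = [C6H5COO-]/[C6H5COOH] = 10^(+0.96) = 9.12

ratio = 9.1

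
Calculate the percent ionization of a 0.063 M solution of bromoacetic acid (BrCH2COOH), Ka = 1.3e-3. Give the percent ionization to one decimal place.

13.4%

BrCH2COOH ⇌ BrCH2COO- + H+; let x = [H+] at equilibrium.
Ka = x²/(C₀ − x); solving the quadratic gives x = 8.42 × 10^-3 M.
% ionization = x/C₀ × 100% = 8.42 × 10^-3/0.063 × 100% = 13.4%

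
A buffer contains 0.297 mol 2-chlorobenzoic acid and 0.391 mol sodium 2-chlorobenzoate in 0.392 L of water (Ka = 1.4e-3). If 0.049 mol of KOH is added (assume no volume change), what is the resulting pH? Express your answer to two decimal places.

After neutralization: n(ClC6H4COOH) = 0.248 mol, n(ClC6H4COO-) = 0.44 mol.
pKa = −log(1.4 × 10^-3) = 2.854
pH = pKa + log(n_ClC6H4COO-/n_ClC6H4COOH) = 2.854 + log(0.44/0.248) = 2.854 + (+0.249)

pH = 3.10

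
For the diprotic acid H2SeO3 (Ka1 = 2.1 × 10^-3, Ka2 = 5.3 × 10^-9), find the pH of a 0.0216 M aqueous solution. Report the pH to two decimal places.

pH = 2.24

Since Ka1 ≫ Ka2, the first ionization dominates [H+].
Ka1 = x²/(0.0216 − x) = 2.1 × 10^-3
Solving the quadratic: x = (−Ka1 + √(Ka1² + 4·Ka1·C₀))/2 = 5.77 × 10^-3 M
pH = −log(5.77 × 10^-3) = 2.24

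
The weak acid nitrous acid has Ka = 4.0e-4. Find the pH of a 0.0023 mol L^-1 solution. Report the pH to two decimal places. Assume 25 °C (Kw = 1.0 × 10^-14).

HNO2 ⇌ NO2- + H+
Ka = [H+]²/(0.0023 − [H+]) = 4.0 × 10^-4
Here C₀/Ka ≈ 5.75, so the small-[H+] approximation fails. Use the quadratic:
[H+] = (−Ka + √(Ka² + 4·Ka·C₀))/2 = 7.80 × 10^-4 M
pH = −log(7.80 × 10^-4) = 3.11

pH = 3.11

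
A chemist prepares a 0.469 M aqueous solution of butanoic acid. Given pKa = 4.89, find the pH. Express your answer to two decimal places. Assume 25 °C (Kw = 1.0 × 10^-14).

CH3(CH2)2COOH ⇌ CH3(CH2)2COO- + H+
Ka = 10^(−4.89) = 1.29 × 10^-5
Ka = [H+]²/(0.469 − [H+]) = 1.29 × 10^-5
Neglecting [H+] in the denominator: [H+] = √(1.29 × 10^-5 × 0.469) = 2.46 × 10^-3 M
pH = −log[H+] = −log(2.46 × 10^-3) = 2.61

pH = 2.61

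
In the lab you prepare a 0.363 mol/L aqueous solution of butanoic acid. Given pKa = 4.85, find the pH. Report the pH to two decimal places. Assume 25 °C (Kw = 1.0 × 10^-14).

CH3(CH2)2COOH ⇌ CH3(CH2)2COO- + H+
Ka = 10^(−4.85) = 1.41 × 10^-5
Ka = [H+]²/(0.363 − [H+]) = 1.41 × 10^-5
Neglecting [H+] in the denominator: [H+] = √(1.41 × 10^-5 × 0.363) = 2.26 × 10^-3 M
Check: 0.62% ionized — well under 5%, approximation valid.
pH = −log[H+] = −log(2.26 × 10^-3) = 2.65

pH = 2.65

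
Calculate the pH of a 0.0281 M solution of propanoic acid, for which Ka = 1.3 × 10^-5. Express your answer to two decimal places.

pH = 3.22

CH3CH2COOH ⇌ CH3CH2COO- + H+
From the ICE table, Ka = x²/(0.0281 − x) = 1.3 × 10^-5.
Assume x ≪ 0.0281: x ≈ √(1.3 × 10^-5 × 0.0281) = 6.04 × 10^-4 M
(x/C₀ = 2.2% < 5%, so the approximation holds.)
pH = −log(6.04 × 10^-4) = 3.22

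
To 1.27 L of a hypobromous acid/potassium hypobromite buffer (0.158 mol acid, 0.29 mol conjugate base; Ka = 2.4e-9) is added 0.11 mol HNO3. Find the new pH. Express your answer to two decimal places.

After neutralization: n(HOBr) = 0.268 mol, n(OBr-) = 0.18 mol.
pKa = −log(2.4 × 10^-9) = 8.620
pH = pKa + log(n_OBr-/n_HOBr) = 8.620 + log(0.18/0.268) = 8.620 + (-0.173)

pH = 8.45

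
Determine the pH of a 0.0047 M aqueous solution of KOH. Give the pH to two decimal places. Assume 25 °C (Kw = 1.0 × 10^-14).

pH = 11.67

KOH is a strong base; [OH-] = 0.0047 M.
pOH = -log(0.0047) = 2.33
pH = 14.00 - 2.33 = 11.67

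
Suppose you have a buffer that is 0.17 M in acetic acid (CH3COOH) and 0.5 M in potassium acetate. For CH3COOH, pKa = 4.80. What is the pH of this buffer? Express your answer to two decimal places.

Henderson–Hasselbalch: pH = pKa + log([CH3COO-]/[CH3COOH]) = 4.80 + log(0.5/0.17)
pH = 4.80 + (+0.469) = 5.27

pH = 5.27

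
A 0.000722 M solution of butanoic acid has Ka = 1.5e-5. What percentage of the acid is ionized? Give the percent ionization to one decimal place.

CH3(CH2)2COOH ⇌ CH3(CH2)2COO- + H+; let x = [H+] at equilibrium.
Ka = x²/(C₀ − x); solving the quadratic gives x = 9.68 × 10^-5 M.
Fraction ionized = 9.68 × 10^-5 / 0.000722 = 0.1341 → 13.4%

13.4%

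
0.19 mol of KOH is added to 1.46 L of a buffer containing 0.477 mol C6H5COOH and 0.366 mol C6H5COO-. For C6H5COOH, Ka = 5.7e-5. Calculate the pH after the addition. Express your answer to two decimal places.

OH- converts C6H5COOH to C6H5COO-: C6H5COOH → 0.287 mol, C6H5COO- → 0.556 mol.
pKa = −log(5.7 × 10^-5) = 4.244
pH = pKa + log(n_C6H5COO-/n_C6H5COOH) = 4.244 + log(0.556/0.287) = 4.244 + (+0.287)

pH = 4.53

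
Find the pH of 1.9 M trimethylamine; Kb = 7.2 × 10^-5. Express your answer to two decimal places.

(CH3)3N + H2O ⇌ (CH3)3NH+ + OH-
Kb = x²/(1.9 − x) = 7.2 × 10^-5
Assume x ≪ 1.9: x ≈ √(7.2 × 10^-5 × 1.9) = 1.17 × 10^-2 M
Check: 0.62% ionized — well under 5%, approximation valid.
pOH = 1.93, so pH = 14.00 − pOH = 12.07

pH = 12.07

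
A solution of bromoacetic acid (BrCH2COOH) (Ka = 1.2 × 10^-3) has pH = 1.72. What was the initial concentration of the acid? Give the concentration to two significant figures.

[H+] = 10^(-1.72) = 1.91 × 10^-2 M = x
Ka = x²/(C₀ − x) ⇒ C₀ = x + x²/Ka
C₀ = 1.91 × 10^-2 + (1.91 × 10^-2)²/(1.2 × 10^-3) = 3.23 × 10^-1 M

C₀ = 3.2 × 10^-1 M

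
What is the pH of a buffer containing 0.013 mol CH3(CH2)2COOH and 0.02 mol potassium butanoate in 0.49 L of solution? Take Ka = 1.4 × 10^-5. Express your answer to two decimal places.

pH = 5.04

pKa = −log(1.4 × 10^-5) = 4.854
pH = pKa + log([A⁻]/[HA]) = 4.854 + log(0.02/0.013)
pH = 4.854 + (+0.187) = 5.04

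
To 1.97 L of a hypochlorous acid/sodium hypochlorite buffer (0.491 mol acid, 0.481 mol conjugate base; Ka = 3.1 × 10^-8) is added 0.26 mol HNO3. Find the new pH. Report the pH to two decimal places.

After neutralization: n(HOCl) = 0.751 mol, n(OCl-) = 0.221 mol.
pKa = −log(3.1 × 10^-8) = 7.509
pH = pKa + log([A⁻]/[HA]) = 7.509 + log(0.221/0.751) = 7.509 -0.531

pH = 6.98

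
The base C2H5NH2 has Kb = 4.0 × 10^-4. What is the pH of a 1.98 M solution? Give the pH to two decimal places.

C2H5NH2 + H2O ⇌ C2H5NH3+ + OH-
From the ICE table, Kb = x²/(1.98 − x) = 4.0 × 10^-4.
Neglecting x in the denominator: x = √(4.0 × 10^-4 × 1.98) = 2.81 × 10^-2 M
Check: 1.4% ionized — well under 5%, approximation valid.
pOH = 1.55, so pH = 14.00 − pOH = 12.45

pH = 12.45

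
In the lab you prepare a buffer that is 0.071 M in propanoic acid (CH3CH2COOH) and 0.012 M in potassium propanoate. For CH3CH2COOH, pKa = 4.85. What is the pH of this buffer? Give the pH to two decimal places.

pH = 4.08

Henderson–Hasselbalch: pH = pKa + log([CH3CH2COO-]/[CH3CH2COOH]) = 4.85 + log(0.012/0.071)
pH = 4.85 + (-0.772) = 4.08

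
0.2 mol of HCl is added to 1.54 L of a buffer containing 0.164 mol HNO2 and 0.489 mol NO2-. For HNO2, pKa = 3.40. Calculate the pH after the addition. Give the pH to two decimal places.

After neutralization: n(HNO2) = 0.364 mol, n(NO2-) = 0.289 mol.
Henderson–Hasselbalch with mole ratio 0.289/0.364: pH = 3.40 + (-0.100)

pH = 3.30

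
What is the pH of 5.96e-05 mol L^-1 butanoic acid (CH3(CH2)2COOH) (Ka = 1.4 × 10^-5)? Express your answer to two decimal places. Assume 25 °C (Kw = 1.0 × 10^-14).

pH = 4.64

CH3(CH2)2COOH ⇌ CH3(CH2)2COO- + H+
Ka = [H+]²/(5.96e-05 − [H+]) = 1.4 × 10^-5
The 5% rule fails; solving [H+]² + Ka·[H+] − Ka·C₀ = 0 exactly:
[H+] = [−1.4e-05 + √(1.4e-05² + 3.34e-09)]/2 = 2.27 × 10^-5 M
pH = −log(2.27 × 10^-5) = 4.64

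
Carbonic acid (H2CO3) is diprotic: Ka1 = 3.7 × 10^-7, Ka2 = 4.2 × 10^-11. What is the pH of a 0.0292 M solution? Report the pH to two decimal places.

Since Ka1 ≫ Ka2, the first ionization dominates [H+].
Ka1 = x²/(0.0292 − x) = 3.7 × 10^-7
x ≈ √(3.7 × 10^-7 × 0.0292) = 1.04 × 10^-4 M
pH = −log(1.04 × 10^-4) = 3.98

pH = 3.98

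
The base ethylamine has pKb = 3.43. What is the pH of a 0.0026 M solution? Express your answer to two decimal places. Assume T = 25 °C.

C2H5NH2 + H2O ⇌ C2H5NH3+ + OH-
Kb = 10^(−3.43) = 3.72 × 10^-4
Let x = [OH-] at equilibrium. Kb = x²/(0.0026 − x).
x is not negligible relative to C₀; solve x² + 0.000372·x − 9.67e-07 = 0.
x = (−Kb + √(Kb² + 4·Kb·C₀))/2 = 8.15 × 10^-4 M
pOH = 3.09, so pH = 14.00 − pOH = 10.91

pH = 10.91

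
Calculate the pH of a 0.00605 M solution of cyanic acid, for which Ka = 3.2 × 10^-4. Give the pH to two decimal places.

pH = 2.91

HOCN ⇌ OCN- + H+
From the ICE table, Ka = [H+]²/(0.00605 − [H+]) = 3.2 × 10^-4.
The 5% rule fails; solving [H+]² + Ka·[H+] − Ka·C₀ = 0 exactly:
[H+] = (−Ka + √(Ka² + 4·Ka·C₀))/2 = 1.24 × 10^-3 M
pH = −log(1.24 × 10^-3) = 2.91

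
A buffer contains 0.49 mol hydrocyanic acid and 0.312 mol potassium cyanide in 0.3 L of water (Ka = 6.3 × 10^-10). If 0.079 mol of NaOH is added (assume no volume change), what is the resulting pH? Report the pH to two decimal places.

After neutralization: n(HCN) = 0.411 mol, n(CN-) = 0.391 mol.
pKa = −log(6.3 × 10^-10) = 9.201
Henderson–Hasselbalch with mole ratio 0.391/0.411: pH = 9.201 + (-0.022)

pH = 9.18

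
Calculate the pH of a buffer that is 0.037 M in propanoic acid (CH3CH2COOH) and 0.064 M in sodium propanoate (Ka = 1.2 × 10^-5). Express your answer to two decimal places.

pKa = −log(1.2 × 10^-5) = 4.921
pH = pKa + log([A⁻]/[HA]) = 4.921 + log(0.064/0.037)
pH = 4.921 + (+0.238) = 5.16

pH = 5.16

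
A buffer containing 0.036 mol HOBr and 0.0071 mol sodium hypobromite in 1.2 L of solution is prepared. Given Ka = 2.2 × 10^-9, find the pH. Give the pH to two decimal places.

pH = 7.95

pKa = −log(2.2 × 10^-9) = 8.658
pH = pKa + log([A⁻]/[HA]) = 8.658 + log(0.0071/0.036)
pH = 8.658 + (-0.705) = 7.95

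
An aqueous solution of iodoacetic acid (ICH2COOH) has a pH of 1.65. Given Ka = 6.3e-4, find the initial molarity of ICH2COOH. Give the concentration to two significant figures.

C₀ = 8.2 × 10^-1 M

[H+] = 10^(-1.65) = 2.24 × 10^-2 M = x
Ka = x²/(C₀ − x) ⇒ C₀ = x + x²/Ka
C₀ = 2.24 × 10^-2 + (2.24 × 10^-2)²/(6.3 × 10^-4) = 8.19 × 10^-1 M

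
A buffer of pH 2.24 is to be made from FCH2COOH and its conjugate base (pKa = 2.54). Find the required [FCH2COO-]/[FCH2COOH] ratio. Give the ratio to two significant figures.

ratio = 0.50

pH = pKa + log(r) ⇒ log(r) = 2.24 − 2.54 = -0.30
r = [FCH2COO-]/[FCH2COOH] = 10^(-0.30) = 0.501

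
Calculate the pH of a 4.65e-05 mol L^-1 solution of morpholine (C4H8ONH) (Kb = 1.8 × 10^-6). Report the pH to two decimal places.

C4H8ONH + H2O ⇌ C4H8ONH2+ + OH-
Kb = x²/(4.65e-05 − x) = 1.8 × 10^-6
The 5% rule fails; solving x² + Kb·x − Kb·C₀ = 0 exactly:
x = [−1.8e-06 + √(1.8e-06² + 3.35e-10)]/2 = 8.29 × 10^-6 M
pOH = −log(8.29 × 10^-6) = 5.08; pH = 14.00 − 5.08 = 8.92

pH = 8.92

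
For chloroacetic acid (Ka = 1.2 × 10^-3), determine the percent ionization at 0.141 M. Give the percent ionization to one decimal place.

ClCH2COOH ⇌ ClCH2COO- + H+; let x = [H+] at equilibrium.
Solve x² + 0.0012x − 0.000169 = 0 → x = 1.24 × 10^-2 M
% ionization = x/C₀ × 100% = 1.24 × 10^-2/0.141 × 100% = 8.8%

8.8%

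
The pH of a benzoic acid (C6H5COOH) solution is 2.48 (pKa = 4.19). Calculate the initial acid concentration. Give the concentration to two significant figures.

C₀ = 1.7 × 10^-1 M

[H+] = 10^(-2.48) = 3.31 × 10^-3 M = x
Ka = 10^(−4.19) = 6.46 × 10^-5
Ka = x²/(C₀ − x) ⇒ C₀ = x + x²/Ka
C₀ = 3.31 × 10^-3 + (3.31 × 10^-3)²/(6.46 × 10^-5) = 1.73 × 10^-1 M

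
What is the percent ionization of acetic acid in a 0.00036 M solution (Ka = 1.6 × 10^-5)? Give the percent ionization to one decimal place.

CH3COOH ⇌ CH3COO- + H+; let x = [H+] at equilibrium.
Solve x² + 1.6e-05x − 5.76e-09 = 0 → x = 6.83 × 10^-5 M
% ionization = x/C₀ × 100% = 6.83 × 10^-5/0.00036 × 100% = 19.0%

19.0%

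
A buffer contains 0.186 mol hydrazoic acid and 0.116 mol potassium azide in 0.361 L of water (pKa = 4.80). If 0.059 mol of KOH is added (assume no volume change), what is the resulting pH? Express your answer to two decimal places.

pH = 4.94

OH- converts HN3 to N3-: HN3 → 0.127 mol, N3- → 0.175 mol.
pH = pKa + log([A⁻]/[HA]) = 4.80 + log(0.175/0.127) = 4.80 +0.139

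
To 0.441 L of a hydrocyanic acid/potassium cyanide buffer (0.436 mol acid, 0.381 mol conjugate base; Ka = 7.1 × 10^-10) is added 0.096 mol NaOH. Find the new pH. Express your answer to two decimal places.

pH = 9.30

After neutralization: n(HCN) = 0.34 mol, n(CN-) = 0.477 mol.
pKa = −log(7.1 × 10^-10) = 9.149
Henderson–Hasselbalch with mole ratio 0.477/0.34: pH = 9.149 + (+0.147)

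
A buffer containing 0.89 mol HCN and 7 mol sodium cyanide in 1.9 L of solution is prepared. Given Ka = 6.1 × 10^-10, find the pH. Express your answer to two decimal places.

pKa = −log(6.1 × 10^-10) = 9.215
pH = pKa + log([A⁻]/[HA]) = 9.215 + log(7/0.89)
pH = 9.215 + (+0.896) = 10.11

pH = 10.11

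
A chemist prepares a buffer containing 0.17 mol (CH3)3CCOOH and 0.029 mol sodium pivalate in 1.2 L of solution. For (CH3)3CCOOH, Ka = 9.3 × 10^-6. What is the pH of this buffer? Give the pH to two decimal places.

pH = 4.26

pKa = −log(9.3 × 10^-6) = 5.032
Using pH = pKa + log([base]/[acid]) with [base]/[acid] = 0.029/0.17:
pH = 5.032 + (-0.768) = 4.26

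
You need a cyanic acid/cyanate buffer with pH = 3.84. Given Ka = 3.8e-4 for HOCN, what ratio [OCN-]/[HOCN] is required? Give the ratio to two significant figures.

pKa = -log(3.8 × 10^-4) = 3.420
pH = pKa + log(r) ⇒ log(r) = 3.84 − 3.420 = +0.420
r = [OCN-]/[HOCN] = 10^(+0.420) = 2.63

ratio = 2.6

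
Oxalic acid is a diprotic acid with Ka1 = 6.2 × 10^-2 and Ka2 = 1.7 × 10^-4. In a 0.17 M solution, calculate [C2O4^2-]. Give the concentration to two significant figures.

1.7 × 10^-4 M

First ionization gives [H+] ≈ [HC2O4-] = 7.62 × 10^-2 M.
Second step: Ka2 = [H+][C2O4^2-]/[HC2O4-] ≈ [C2O4^2-] (since [H+] ≈ [HC2O4-]).
So [C2O4^2-] ≈ Ka2.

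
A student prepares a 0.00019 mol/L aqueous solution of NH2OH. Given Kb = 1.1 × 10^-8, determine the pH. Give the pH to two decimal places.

NH2OH + H2O ⇌ NH3OH+ + OH-
From the ICE table, Kb = [OH-]²/(0.00019 − [OH-]) = 1.1 × 10^-8.
Since Kb ≪ C₀, [OH-] ≈ √(Kb·C₀) = 1.45 × 10^-6 M.
Check: 0.76% ionized — well under 5%, approximation valid.
pOH = 5.84, so pH = 14.00 − pOH = 8.16

pH = 8.16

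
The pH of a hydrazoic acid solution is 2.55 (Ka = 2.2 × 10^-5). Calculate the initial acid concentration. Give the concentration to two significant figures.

C₀ = 3.6 × 10^-1 M

[H+] = 10^(-2.55) = 2.82 × 10^-3 M = x
Ka = x²/(C₀ − x) ⇒ C₀ = x + x²/Ka
C₀ = 2.82 × 10^-3 + (2.82 × 10^-3)²/(2.2 × 10^-5) = 3.64 × 10^-1 M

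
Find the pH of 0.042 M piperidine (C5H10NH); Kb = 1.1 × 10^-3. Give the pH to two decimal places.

pH = 11.80

C5H10NH + H2O ⇌ C5H10NH2+ + OH-
Kb = x²/(0.042 − x) = 1.1 × 10^-3
x is not negligible relative to C₀; solve x² + 0.0011·x − 4.62e-05 = 0.
x = [−0.0011 + √(0.0011² + 0.000185)]/2 = 6.27 × 10^-3 M
pOH = 2.20, so pH = 14.00 − pOH = 11.80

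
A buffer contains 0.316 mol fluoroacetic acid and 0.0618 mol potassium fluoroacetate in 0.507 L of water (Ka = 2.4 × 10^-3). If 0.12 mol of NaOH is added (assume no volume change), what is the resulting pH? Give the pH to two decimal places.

pH = 2.59

After neutralization: n(FCH2COOH) = 0.196 mol, n(FCH2COO-) = 0.182 mol.
pKa = −log(2.4 × 10^-3) = 2.620
pH = pKa + log(n_FCH2COO-/n_FCH2COOH) = 2.620 + log(0.182/0.196) = 2.620 + (-0.032)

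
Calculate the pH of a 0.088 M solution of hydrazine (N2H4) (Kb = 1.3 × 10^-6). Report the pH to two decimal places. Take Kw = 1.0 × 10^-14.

pH = 10.53

N2H4 + H2O ⇌ N2H5+ + OH-
Kb = [OH-]²/(0.088 − [OH-]) = 1.3 × 10^-6
Neglecting [OH-] in the denominator: [OH-] = √(1.3 × 10^-6 × 0.088) = 3.38 × 10^-4 M
Check: 0.38% ionized — well under 5%, approximation valid.
pOH = −log(3.38 × 10^-4) = 3.47; pH = 14.00 − 3.47 = 10.53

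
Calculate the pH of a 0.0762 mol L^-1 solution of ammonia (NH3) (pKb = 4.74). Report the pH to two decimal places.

pH = 11.07

NH3 + H2O ⇌ NH4+ + OH-
Kb = 10^(−4.74) = 1.82 × 10^-5
Let x = [OH-] at equilibrium. Kb = x²/(0.0762 − x).
Since Kb ≪ C₀, x ≈ √(Kb·C₀) = 1.18 × 10^-3 M.
Check: 1.5% ionized — well under 5%, approximation valid.
pOH = 2.93, so pH = 14.00 − pOH = 11.07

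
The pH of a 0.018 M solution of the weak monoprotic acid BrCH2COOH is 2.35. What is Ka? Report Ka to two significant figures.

[H+] = 10^(-2.35) = 4.47 × 10^-3 M
At equilibrium [HA] = 0.018 − 4.47 × 10^-3 = 1.35 × 10^-2 M
Ka = [H+][A-]/[HA] = (4.47 × 10^-3)² / 1.35 × 10^-2 = 1.5 × 10^-3

Ka = 1.5 × 10^-3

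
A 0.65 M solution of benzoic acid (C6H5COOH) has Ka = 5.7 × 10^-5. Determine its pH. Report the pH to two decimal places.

pH = 2.22

C6H5COOH ⇌ C6H5COO- + H+
From the ICE table, Ka = x²/(0.65 − x) = 5.7 × 10^-5.
Since Ka ≪ C₀, x ≈ √(Ka·C₀) = 6.09 × 10^-3 M.
(x/C₀ = 0.94% < 5%, so the approximation holds.)
pH = −log(6.09 × 10^-3) = 2.22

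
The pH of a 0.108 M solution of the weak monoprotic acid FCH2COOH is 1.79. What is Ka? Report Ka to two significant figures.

Ka = 2.9 × 10^-3

[H+] = 10^(-1.79) = 1.62 × 10^-2 M
At equilibrium [HA] = 0.108 − 1.62 × 10^-2 = 9.18 × 10^-2 M
Ka = [H+][A-]/[HA] = (1.62 × 10^-2)² / 9.18 × 10^-2 = 2.9 × 10^-3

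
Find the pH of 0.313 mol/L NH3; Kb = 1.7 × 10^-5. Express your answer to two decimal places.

pH = 11.36

NH3 + H2O ⇌ NH4+ + OH-
From the ICE table, Kb = [OH-]²/(0.313 − [OH-]) = 1.7 × 10^-5.
Assume [OH-] ≪ 0.313: [OH-] ≈ √(1.7 × 10^-5 × 0.313) = 2.31 × 10^-3 M
([OH-]/C₀ = 0.74% < 5%, so the approximation holds.)
pOH = −log(2.31 × 10^-3) = 2.64; pH = 14.00 − 2.64 = 11.36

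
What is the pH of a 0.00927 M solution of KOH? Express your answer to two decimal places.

pH = 11.97

KOH is a strong base; [OH-] = 0.00927 M.
pOH = -log(0.00927) = 2.03
pH = 14.00 - 2.03 = 11.97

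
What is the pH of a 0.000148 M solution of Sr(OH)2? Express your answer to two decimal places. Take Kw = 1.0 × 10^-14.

Sr(OH)2 is a strong base (each formula unit releases 2 OH-); [OH-] = 0.000296 M.
pOH = -log(0.000296) = 3.53
pH = 14.00 - 3.53 = 10.47

pH = 10.47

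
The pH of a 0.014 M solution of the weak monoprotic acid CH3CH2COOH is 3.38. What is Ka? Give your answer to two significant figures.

[H+] = 10^(-3.38) = 4.17 × 10^-4 M
At equilibrium [HA] = 0.014 − 4.17 × 10^-4 = 1.36 × 10^-2 M
Ka = [H+][A-]/[HA] = (4.17 × 10^-4)² / 1.36 × 10^-2 = 1.3 × 10^-5

Ka = 1.3 × 10^-5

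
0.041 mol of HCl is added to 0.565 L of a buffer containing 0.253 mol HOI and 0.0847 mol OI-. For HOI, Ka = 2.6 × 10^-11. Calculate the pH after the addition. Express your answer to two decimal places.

pH = 9.76

Added H+ converts OI- to HOI: HOI → 0.294 mol, OI- → 0.0437 mol.
pKa = −log(2.6 × 10^-11) = 10.585
pH = pKa + log([A⁻]/[HA]) = 10.585 + log(0.0437/0.294) = 10.585 -0.828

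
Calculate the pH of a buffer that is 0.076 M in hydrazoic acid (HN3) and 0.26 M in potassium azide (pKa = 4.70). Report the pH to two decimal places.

pH = 5.23

Using pH = pKa + log([base]/[acid]) with [base]/[acid] = 0.26/0.076:
pH = 4.70 + (+0.534) = 5.23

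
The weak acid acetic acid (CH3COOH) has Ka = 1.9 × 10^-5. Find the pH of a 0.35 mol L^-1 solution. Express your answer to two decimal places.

pH = 2.59

CH3COOH ⇌ CH3COO- + H+
Let x = [H+] at equilibrium. Ka = x²/(0.35 − x).
Assume x ≪ 0.35: x ≈ √(1.9 × 10^-5 × 0.35) = 2.58 × 10^-3 M
pH = −log(2.58 × 10^-3) = 2.59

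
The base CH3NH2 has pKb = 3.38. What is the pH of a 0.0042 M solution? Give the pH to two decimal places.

CH3NH2 + H2O ⇌ CH3NH3+ + OH-
Kb = 10^(−3.38) = 4.17 × 10^-4
Kb = [OH-]²/(0.0042 − [OH-]) = 4.17 × 10^-4
The 5% rule fails; solving [OH-]² + Kb·[OH-] − Kb·C₀ = 0 exactly:
[OH-] = (−Kb + √(Kb² + 4·Kb·C₀))/2 = 1.13 × 10^-3 M
pOH = −log(1.13 × 10^-3) = 2.95; pH = 14.00 − 2.95 = 11.05

pH = 11.05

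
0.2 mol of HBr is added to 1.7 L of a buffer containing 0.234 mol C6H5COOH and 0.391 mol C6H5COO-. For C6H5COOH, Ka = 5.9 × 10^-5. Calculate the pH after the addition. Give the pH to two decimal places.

Added H+ converts C6H5COO- to C6H5COOH: C6H5COOH → 0.434 mol, C6H5COO- → 0.191 mol.
pKa = −log(5.9 × 10^-5) = 4.229
Henderson–Hasselbalch with mole ratio 0.191/0.434: pH = 4.229 + (-0.356)

pH = 3.87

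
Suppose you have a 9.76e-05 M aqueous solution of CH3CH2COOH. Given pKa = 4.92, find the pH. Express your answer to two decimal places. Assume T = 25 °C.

CH3CH2COOH ⇌ CH3CH2COO- + H+
Ka = 10^(−4.92) = 1.20 × 10^-5
Ka = x²/(9.76e-05 − x) = 1.20 × 10^-5
The 5% rule fails; solving x² + Ka·x − Ka·C₀ = 0 exactly:
x = (−Ka + √(Ka² + 4·Ka·C₀))/2 = 2.87 × 10^-5 M
pH = −log[H+] = −log(2.87 × 10^-5) = 4.54

pH = 4.54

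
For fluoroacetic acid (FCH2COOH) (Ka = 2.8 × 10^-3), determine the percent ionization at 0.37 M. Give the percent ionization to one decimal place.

FCH2COOH ⇌ FCH2COO- + H+; let x = [H+] at equilibrium.
Solve x² + 0.0028x − 0.00104 = 0 → x = 3.08 × 10^-2 M
% ionization = x/C₀ × 100% = 3.08 × 10^-2/0.37 × 100% = 8.3%

8.3%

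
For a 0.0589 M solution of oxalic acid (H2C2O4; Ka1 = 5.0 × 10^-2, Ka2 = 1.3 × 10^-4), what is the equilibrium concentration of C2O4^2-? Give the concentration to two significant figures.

1.3 × 10^-4 M

First ionization gives [H+] ≈ [HC2O4-] = 3.47 × 10^-2 M.
Second step: Ka2 = [H+][C2O4^2-]/[HC2O4-] ≈ [C2O4^2-] (since [H+] ≈ [HC2O4-]).
So [C2O4^2-] ≈ Ka2.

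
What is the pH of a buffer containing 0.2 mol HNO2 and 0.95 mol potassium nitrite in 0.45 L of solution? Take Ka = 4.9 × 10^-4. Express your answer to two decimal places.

pH = 3.99

pKa = −log(4.9 × 10^-4) = 3.310
pH = pKa + log([A⁻]/[HA]) = 3.310 + log(0.95/0.2)
pH = 3.310 + (+0.677) = 3.99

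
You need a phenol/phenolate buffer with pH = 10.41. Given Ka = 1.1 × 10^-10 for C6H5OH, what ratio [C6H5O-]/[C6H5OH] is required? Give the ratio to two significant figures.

pKa = -log(1.1 × 10^-10) = 9.959
pH = pKa + log(r) ⇒ log(r) = 10.41 − 9.959 = +0.451
r = [C6H5O-]/[C6H5OH] = 10^(+0.451) = 2.82

ratio = 2.8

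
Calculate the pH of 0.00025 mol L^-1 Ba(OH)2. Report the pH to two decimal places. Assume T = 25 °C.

pH = 10.70

Ba(OH)2 is a strong base (each formula unit releases 2 OH-); [OH-] = 0.0005 M.
pOH = -log(0.0005) = 3.30
pH = 14.00 - 3.30 = 10.70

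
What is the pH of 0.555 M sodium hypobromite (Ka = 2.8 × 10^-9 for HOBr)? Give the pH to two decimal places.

OBr- is the conjugate base of the weak acid HOBr.
Kb = Kw/Ka = 1.0×10^-14 / 2.8 × 10^-9 = 3.57 × 10^-6
Kb = [OH-]²/(0.555 − [OH-]) = 3.57 × 10^-6
Since Kb ≪ C₀, [OH-] ≈ √(Kb·C₀) = 1.41 × 10^-3 M.
pOH = 2.85, so pH = 14.00 − pOH = 11.15

pH = 11.15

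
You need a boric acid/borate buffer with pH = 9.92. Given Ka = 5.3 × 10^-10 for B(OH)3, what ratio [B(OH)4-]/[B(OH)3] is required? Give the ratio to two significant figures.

ratio = 4.4

pKa = -log(5.3 × 10^-10) = 9.276
pH = pKa + log(r) ⇒ log(r) = 9.92 − 9.276 = +0.644
r = [B(OH)4-]/[B(OH)3] = 10^(+0.644) = 4.41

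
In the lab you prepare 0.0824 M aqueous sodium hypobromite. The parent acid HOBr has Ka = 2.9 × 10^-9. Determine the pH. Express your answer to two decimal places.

OBr- is the conjugate base of the weak acid HOBr.
Kb = Kw/Ka = 1.0×10^-14 / 2.9 × 10^-9 = 3.45 × 10^-6
Kb = [OH-]²/(0.0824 − [OH-]) = 3.45 × 10^-6
Since Kb ≪ C₀, [OH-] ≈ √(Kb·C₀) = 5.33 × 10^-4 M.
pOH = −log(5.33 × 10^-4) = 3.27; pH = 14.00 − 3.27 = 10.73

pH = 10.73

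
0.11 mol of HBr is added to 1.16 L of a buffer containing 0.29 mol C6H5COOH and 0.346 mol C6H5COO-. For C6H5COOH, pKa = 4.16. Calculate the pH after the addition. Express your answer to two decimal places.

After neutralization: n(C6H5COOH) = 0.4 mol, n(C6H5COO-) = 0.236 mol.
pH = pKa + log(n_C6H5COO-/n_C6H5COOH) = 4.16 + log(0.236/0.4) = 4.16 + (-0.229)

pH = 3.93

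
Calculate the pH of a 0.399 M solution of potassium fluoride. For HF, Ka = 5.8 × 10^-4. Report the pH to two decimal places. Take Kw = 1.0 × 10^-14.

F- is the conjugate base of the weak acid HF.
Kb = Kw/Ka = 1.0×10^-14 / 5.8 × 10^-4 = 1.72 × 10^-11
From the ICE table, Kb = [OH-]²/(0.399 − [OH-]) = 1.72 × 10^-11.
Since Kb ≪ C₀, [OH-] ≈ √(Kb·C₀) = 2.62 × 10^-6 M.
Check: 0.00066% ionized — well under 5%, approximation valid.
pOH = −log(2.62 × 10^-6) = 5.58; pH = 14.00 − 5.58 = 8.42

pH = 8.42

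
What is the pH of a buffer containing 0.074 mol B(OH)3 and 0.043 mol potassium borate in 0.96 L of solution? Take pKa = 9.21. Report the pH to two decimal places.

pH = 8.97

Henderson–Hasselbalch: pH = pKa + log([B(OH)4-]/[B(OH)3]) = 9.21 + log(0.043/0.074)
pH = 9.21 + (-0.236) = 8.97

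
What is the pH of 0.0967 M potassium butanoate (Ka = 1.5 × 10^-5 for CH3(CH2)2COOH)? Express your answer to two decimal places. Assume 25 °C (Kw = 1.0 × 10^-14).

pH = 8.90

CH3(CH2)2COO- is the conjugate base of the weak acid CH3(CH2)2COOH.
Kb = Kw/Ka = 1.0×10^-14 / 1.5 × 10^-5 = 6.67 × 10^-10
From the ICE table, Kb = [OH-]²/(0.0967 − [OH-]) = 6.67 × 10^-10.
Assume [OH-] ≪ 0.0967: [OH-] ≈ √(6.67 × 10^-10 × 0.0967) = 8.03 × 10^-6 M
Check: 0.0083% ionized — well under 5%, approximation valid.
pOH = −log(8.03 × 10^-6) = 5.10; pH = 14.00 − 5.10 = 8.90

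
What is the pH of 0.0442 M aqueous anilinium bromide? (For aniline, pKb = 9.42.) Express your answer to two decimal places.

C6H5NH3+ is the conjugate acid of the weak base C6H5NH2.
Kb = 10^(−9.42) = 3.80 × 10^-10
Ka = Kw/Kb = 1.0×10^-14 / 3.80 × 10^-10 = 2.63 × 10^-5
Ka = x²/(0.0442 − x) = 2.63 × 10^-5
Assume x ≪ 0.0442: x ≈ √(2.63 × 10^-5 × 0.0442) = 1.08 × 10^-3 M
pH = −log[H+] = −log(1.08 × 10^-3) = 2.97

pH = 2.97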